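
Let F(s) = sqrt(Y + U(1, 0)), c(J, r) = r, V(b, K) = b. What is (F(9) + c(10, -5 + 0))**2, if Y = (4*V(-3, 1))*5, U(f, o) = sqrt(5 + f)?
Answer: (5 - I*sqrt(60 - sqrt(6)))**2 ≈ -32.551 - 75.862*I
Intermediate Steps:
Y = -60 (Y = (4*(-3))*5 = -12*5 = -60)
F(s) = sqrt(-60 + sqrt(6)) (F(s) = sqrt(-60 + sqrt(5 + 1)) = sqrt(-60 + sqrt(6)))
(F(9) + c(10, -5 + 0))**2 = (sqrt(-60 + sqrt(6)) + (-5 + 0))**2 = (sqrt(-60 + sqrt(6)) - 5)**2 = (-5 + sqrt(-60 + sqrt(6)))**2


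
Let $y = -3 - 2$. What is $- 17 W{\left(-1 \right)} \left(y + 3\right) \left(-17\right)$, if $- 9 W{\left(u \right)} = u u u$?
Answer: $- \frac{578}{9} \approx -64.222$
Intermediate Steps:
$y = -5$ ($y = -3 - 2 = -5$)
$W{\left(u \right)} = - \frac{u^{3}}{9}$ ($W{\left(u \right)} = - \frac{u u u}{9} = - \frac{u^{2} u}{9} = - \frac{u^{3}}{9}$)
$- 17 W{\left(-1 \right)} \left(y + 3\right) \left(-17\right) = - 17 - \frac{\left(-1\right)^{3}}{9} \left(-5 + 3\right) \left(-17\right) = - 17 \left(- \frac{1}{9}\right) \left(-1\right) \left(-2\right) \left(-17\right) = - 17 \cdot \frac{1}{9} \left(-2\right) \left(-17\right) = \left(-17\right) \left(- \frac{2}{9}\right) \left(-17\right) = \frac{34}{9} \left(-17\right) = - \frac{578}{9}$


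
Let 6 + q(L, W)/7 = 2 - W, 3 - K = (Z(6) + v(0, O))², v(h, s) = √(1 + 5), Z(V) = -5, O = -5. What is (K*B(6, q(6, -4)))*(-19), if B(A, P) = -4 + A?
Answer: 1064 - 380*√6 ≈ 133.19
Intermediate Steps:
v(h, s) = √6
K = 3 - (-5 + √6)² ≈ -3.5051
q(L, W) = -28 - 7*W (q(L, W) = -42 + 7*(2 - W) = -42 + (14 - 7*W) = -28 - 7*W)
(K*B(6, q(6, -4)))*(-19) = ((-28 + 10*√6)*(-4 + 6))*(-19) = ((-28 + 10*√6)*2)*(-19) = (-56 + 20*√6)*(-19) = 1064 - 380*√6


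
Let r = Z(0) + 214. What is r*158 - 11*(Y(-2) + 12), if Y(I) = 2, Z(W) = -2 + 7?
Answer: 34448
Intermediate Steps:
Z(W) = 5
r = 219 (r = 5 + 214 = 219)
r*158 - 11*(Y(-2) + 12) = 219*158 - 11*(2 + 12) = 34602 - 11*14 = 34602 - 154 = 34448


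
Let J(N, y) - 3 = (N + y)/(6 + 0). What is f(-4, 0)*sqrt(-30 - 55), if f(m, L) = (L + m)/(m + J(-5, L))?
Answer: 24*I*sqrt(85)/11 ≈ 20.115*I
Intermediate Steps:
J(N, y) = 3 + N/6 + y/6 (J(N, y) = 3 + (N + y)/(6 + 0) = 3 + (N + y)/6 = 3 + (N + y)*(1/6) = 3 + (N/6 + y/6) = 3 + N/6 + y/6)
f(m, L) = (L + m)/(13/6 + m + L/6) (f(m, L) = (L + m)/(m + (3 + (1/6)*(-5) + L/6)) = (L + m)/(m + (3 - 5/6 + L/6)) = (L + m)/(m + (13/6 + L/6)) = (L + m)/(13/6 + m + L/6))
f(-4, 0)*sqrt(-30 - 55) = (6*(0 - 4)/(13 + 0 + 6*(-4)))*sqrt(-30 - 55) = (6*(-4)/(13 + 0 - 24))*sqrt(-85) = (6*(-4)/(-11))*(I*sqrt(85)) = (6*(-1/11)*(-4))*(I*sqrt(85)) = 24*(I*sqrt(85))/11 = 24*I*sqrt(85)/11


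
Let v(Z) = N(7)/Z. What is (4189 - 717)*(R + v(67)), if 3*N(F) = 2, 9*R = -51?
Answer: -1315888/67 ≈ -19640.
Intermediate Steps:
R = -17/3 (R = (⅑)*(-51) = -17/3 ≈ -5.6667)
N(F) = ⅔ (N(F) = (⅓)*2 = ⅔)
v(Z) = 2/(3*Z)
(4189 - 717)*(R + v(67)) = (4189 - 717)*(-17/3 + (⅔)/67) = 3472*(-17/3 + (⅔)*(1/67)) = 3472*(-17/3 + 2/201) = 3472*(-379/67) = -1315888/67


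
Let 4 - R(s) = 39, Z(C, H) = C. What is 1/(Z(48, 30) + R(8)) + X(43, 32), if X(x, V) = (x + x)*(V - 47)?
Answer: -16769/13 ≈ -1289.9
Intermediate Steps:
X(x, V) = 2*x*(-47 + V) (X(x, V) = (2*x)*(-47 + V) = 2*x*(-47 + V))
R(s) = -35 (R(s) = 4 - 1*39 = 4 - 39 = -35)
1/(Z(48, 30) + R(8)) + X(43, 32) = 1/(48 - 35) + 2*43*(-47 + 32) = 1/13 + 2*43*(-15) = 1/13 - 1290 = -16769/13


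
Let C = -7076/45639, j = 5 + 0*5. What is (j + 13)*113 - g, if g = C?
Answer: 92836802/45639 ≈ 2034.2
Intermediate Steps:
j = 5 (j = 5 + 0 = 5)
C = -7076/45639 (C = -7076*1/45639 = -7076/45639 ≈ -0.15504)
g = -7076/45639 ≈ -0.15504
(j + 13)*113 - g = (5 + 13)*113 - 1*(-7076/45639) = 18*113 + 7076/45639 = 2034 + 7076/45639 = 92836802/45639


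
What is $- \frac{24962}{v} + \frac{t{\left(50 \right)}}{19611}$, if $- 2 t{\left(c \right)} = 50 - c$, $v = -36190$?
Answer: $\frac{1783}{2585} \approx 0.68975$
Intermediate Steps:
$t{\left(c \right)} = -25 + \frac{c}{2}$ ($t{\left(c \right)} = - \frac{50 - c}{2} = -25 + \frac{c}{2}$)
$- \frac{24962}{v} + \frac{t{\left(50 \right)}}{19611} = - \frac{24962}{-36190} + \frac{-25 + \frac{1}{2} \cdot 50}{19611} = \left(-24962\right) \left(- \frac{1}{36190}\right) + \left(-25 + 25\right) \frac{1}{19611} = \frac{1783}{2585} + 0 \cdot \frac{1}{19611} = \frac{1783}{2585} + 0 = \frac{1783}{2585}$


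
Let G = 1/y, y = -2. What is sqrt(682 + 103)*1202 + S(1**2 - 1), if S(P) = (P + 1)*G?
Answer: -1/2 + 1202*sqrt(785) ≈ 33677.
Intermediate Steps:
G = -1/2 (G = 1/(-2) = -1/2 ≈ -0.50000)
S(P) = -1/2 - P/2 (S(P) = (P + 1)*(-1/2) = (1 + P)*(-1/2) = -1/2 - P/2)
sqrt(682 + 103)*1202 + S(1**2 - 1) = sqrt(682 + 103)*1202 + (-1/2 - (1**2 - 1)/2) = sqrt(785)*1202 + (-1/2 - (1 - 1)/2) = 1202*sqrt(785) + (-1/2 - 1/2*0) = 1202*sqrt(785) + (-1/2 + 0) = 1202*sqrt(785) - 1/2 = -1/2 + 1202*sqrt(785)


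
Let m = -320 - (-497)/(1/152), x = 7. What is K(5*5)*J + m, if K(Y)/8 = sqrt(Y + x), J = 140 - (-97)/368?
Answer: 75224 + 103234*sqrt(2)/23 ≈ 81572.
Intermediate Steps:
J = 51617/368 (J = 140 - (-97)/368 = 140 - 1*(-97/368) = 140 + 97/368 = 51617/368 ≈ 140.26)
m = 75224 (m = -320 - (-497)/1/152 = -320 - (-497)*152 = -320 - 1*(-75544) = -320 + 75544 = 75224)
K(Y) = 8*sqrt(7 + Y) (K(Y) = 8*sqrt(Y + 7) = 8*sqrt(7 + Y))
K(5*5)*J + m = (8*sqrt(7 + 5*5))*(51617/368) + 75224 = (8*sqrt(7 + 25))*(51617/368) + 75224 = (8*sqrt(32))*(51617/368) + 75224 = (8*(4*sqrt(2)))*(51617/368) + 75224 = (32*sqrt(2))*(51617/368) + 75224 = 103234*sqrt(2)/23 + 75224 = 75224 + 103234*sqrt(2)/23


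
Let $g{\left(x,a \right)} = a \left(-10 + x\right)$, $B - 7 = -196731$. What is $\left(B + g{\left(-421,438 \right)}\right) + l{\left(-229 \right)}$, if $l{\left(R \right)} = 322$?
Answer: $-385180$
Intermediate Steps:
$B = -196724$ ($B = 7 - 196731 = -196724$)
$\left(B + g{\left(-421,438 \right)}\right) + l{\left(-229 \right)} = \left(-196724 + 438 \left(-10 - 421\right)\right) + 322 = \left(-196724 + 438 \left(-431\right)\right) + 322 = \left(-196724 - 188778\right) + 322 = -385502 + 322 = -385180$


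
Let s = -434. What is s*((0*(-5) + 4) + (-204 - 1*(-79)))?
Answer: 52514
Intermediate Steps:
s*((0*(-5) + 4) + (-204 - 1*(-79))) = -434*((0*(-5) + 4) + (-204 - 1*(-79))) = -434*((0 + 4) + (-204 + 79)) = -434*(4 - 125) = -434*(-121) = 52514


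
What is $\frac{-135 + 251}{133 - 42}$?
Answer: $\frac{116}{91} \approx 1.2747$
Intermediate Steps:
$\frac{-135 + 251}{133 - 42} = \frac{116}{91}$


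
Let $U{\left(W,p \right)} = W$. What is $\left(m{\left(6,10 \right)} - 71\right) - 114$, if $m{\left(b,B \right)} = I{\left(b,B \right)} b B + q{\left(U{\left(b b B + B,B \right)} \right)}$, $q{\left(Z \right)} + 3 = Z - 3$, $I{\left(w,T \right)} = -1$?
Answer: $119$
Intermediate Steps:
$q{\left(Z \right)} = -6 + Z$ ($q{\left(Z \right)} = -3 + \left(Z - 3\right) = -3 + \left(-3 + Z\right) = -6 + Z$)
$m{\left(b,B \right)} = -6 + B + B b^{2} - B b$ ($m{\left(b,B \right)} = - b B - \left(6 - B - b b B\right) = - B b - \left(6 - B - b^{2} B\right) = - B b - \left(6 - B - B b^{2}\right) = - B b + \left(-6 + B + B b^{2}\right) = -6 + B + B b^{2} - B b$)
$\left(m{\left(6,10 \right)} - 71\right) - 114 = \left(\left(-6 + 10 \left(1 + 6^{2}\right) - 10 \cdot 6\right) - 71\right) - 114 = \left(\left(-6 + 10 \left(1 + 36\right) - 60\right) - 71\right) - 114 = \left(\left(-6 + 10 \cdot 37 - 60\right) - 71\right) - 114 = \left(\left(-6 + 370 - 60\right) - 71\right) - 114 = \left(304 - 71\right) - 114 = 233 - 114 = 119$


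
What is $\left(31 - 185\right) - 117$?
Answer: $-271$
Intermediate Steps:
$\left(31 - 185\right) - 117 = -154 - 117 = -271$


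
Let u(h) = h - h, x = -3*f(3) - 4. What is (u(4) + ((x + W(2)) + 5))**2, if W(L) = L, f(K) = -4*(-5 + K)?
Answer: 441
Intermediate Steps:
f(K) = 20 - 4*K
x = -28 (x = -3*(20 - 4*3) - 4 = -3*(20 - 12) - 4 = -3*8 - 4 = -24 - 4 = -28)
u(h) = 0
(u(4) + ((x + W(2)) + 5))**2 = (0 + ((-28 + 2) + 5))**2 = (0 + (-26 + 5))**2 = (0 - 21)**2 = (-21)**2 = 441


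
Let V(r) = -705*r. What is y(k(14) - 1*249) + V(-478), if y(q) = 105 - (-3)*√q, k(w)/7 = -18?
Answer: 337095 + 15*I*√15 ≈ 3.371e+5 + 58.095*I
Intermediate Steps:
k(w) = -126 (k(w) = 7*(-18) = -126)
y(q) = 105 + 3*√q
y(k(14) - 1*249) + V(-478) = (105 + 3*√(-126 - 1*249)) - 705*(-478) = (105 + 3*√(-126 - 249)) + 336990 = (105 + 3*√(-375)) + 336990 = (105 + 3*(5*I*√15)) + 336990 = (105 + 15*I*√15) + 336990 = 337095 + 15*I*√15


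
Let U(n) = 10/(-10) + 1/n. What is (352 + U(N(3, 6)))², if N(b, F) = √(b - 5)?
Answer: 246401/2 - 351*I*√2 ≈ 1.232e+5 - 496.39*I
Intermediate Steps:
N(b, F) = √(-5 + b)
U(n) = -1 + 1/n (U(n) = 10*(-⅒) + 1/n = -1 + 1/n)
(352 + U(N(3, 6)))² = (352 + (1 - √(-5 + 3))/(√(-5 + 3)))² = (352 + (1 - √(-2))/(√(-2)))² = (352 + (1 - I*√2)/((I*√2)))² = (352 + (-I*√2/2)*(1 - I*√2))² = (352 - I*√2*(1 - I*√2)/2)²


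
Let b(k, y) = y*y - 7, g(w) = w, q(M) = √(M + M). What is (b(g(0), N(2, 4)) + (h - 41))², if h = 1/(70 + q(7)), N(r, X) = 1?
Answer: 3764521657/1705214 + 16398*√14/852607 ≈ 2207.7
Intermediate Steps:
q(M) = √2*√M (q(M) = √(2*M) = √2*√M)
b(k, y) = -7 + y² (b(k, y) = y² - 7 = -7 + y²)
h = 1/(70 + √14) (h = 1/(70 + √2*√7) = 1/(70 + √14) ≈ 0.013561)
(b(g(0), N(2, 4)) + (h - 41))² = ((-7 + 1²) + ((5/349 - √14/4886) - 41))² = ((-7 + 1) + (-14304/349 - √14/4886))² = (-6 + (-14304/349 - √14/4886))² = (-16398/349 - √14/4886)²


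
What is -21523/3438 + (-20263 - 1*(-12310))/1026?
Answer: -457639/32661 ≈ -14.012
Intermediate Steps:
-21523/3438 + (-20263 - 1*(-12310))/1026 = -21523*1/3438 + (-20263 + 12310)*(1/1026) = -21523/3438 - 7953*1/1026 = -21523/3438 - 2651/342 = -457639/32661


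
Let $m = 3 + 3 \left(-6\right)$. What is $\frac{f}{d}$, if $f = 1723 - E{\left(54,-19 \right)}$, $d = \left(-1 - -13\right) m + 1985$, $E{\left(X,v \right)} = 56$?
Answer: $\frac{1667}{1805} \approx 0.92355$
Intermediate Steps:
$m = -15$ ($m = 3 - 18 = -15$)
$d = 1805$ ($d = \left(-1 - -13\right) \left(-15\right) + 1985 = \left(-1 + 13\right) \left(-15\right) + 1985 = 12 \left(-15\right) + 1985 = -180 + 1985 = 1805$)
$f = 1667$ ($f = 1723 - 56 = 1667$)
$\frac{f}{d} = \frac{1667}{1805}$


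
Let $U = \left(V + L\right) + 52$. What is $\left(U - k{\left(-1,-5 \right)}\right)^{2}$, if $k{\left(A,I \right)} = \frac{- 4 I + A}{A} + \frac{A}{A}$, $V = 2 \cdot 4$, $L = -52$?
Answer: $676$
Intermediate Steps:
$V = 8$
$U = 8$ ($U = \left(8 - 52\right) + 52 = -44 + 52 = 8$)
$k{\left(A,I \right)} = 1 + \frac{A - 4 I}{A}$ ($k{\left(A,I \right)} = \frac{A - 4 I}{A} + 1 = 1 + \frac{A - 4 I}{A}$)
$\left(U - k{\left(-1,-5 \right)}\right)^{2} = \left(8 - \left(2 - - \frac{20}{-1}\right)\right)^{2} = \left(8 - \left(2 - \left(-20\right) \left(-1\right)\right)\right)^{2} = \left(8 - \left(2 - 20\right)\right)^{2} = \left(8 - -18\right)^{2} = \left(8 + 18\right)^{2} = 26^{2} = 676$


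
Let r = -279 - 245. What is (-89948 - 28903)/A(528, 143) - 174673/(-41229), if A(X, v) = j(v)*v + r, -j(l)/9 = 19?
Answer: 9262915400/1029776733 ≈ 8.9951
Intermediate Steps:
r = -524
j(l) = -171 (j(l) = -9*19 = -171)
A(X, v) = -524 - 171*v (A(X, v) = -171*v - 524 = -524 - 171*v)
(-89948 - 28903)/A(528, 143) - 174673/(-41229) = (-89948 - 28903)/(-524 - 171*143) - 174673/(-41229) = -118851/(-524 - 24453) - 174673*(-1/41229) = -118851/(-24977) + 174673/41229 = -118851*(-1/24977) + 174673/41229 = 118851/24977 + 174673/41229 = 9262915400/1029776733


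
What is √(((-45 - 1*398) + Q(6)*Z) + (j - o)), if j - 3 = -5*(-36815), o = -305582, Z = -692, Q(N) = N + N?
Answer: √480913 ≈ 693.48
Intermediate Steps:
Q(N) = 2*N
j = 184078 (j = 3 - 5*(-36815) = 3 + 184075 = 184078)
√(((-45 - 1*398) + Q(6)*Z) + (j - o)) = √(((-45 - 1*398) + (2*6)*(-692)) + (184078 - 1*(-305582))) = √(((-45 - 398) + 12*(-692)) + (184078 + 305582)) = √((-443 - 8304) + 489660) = √(-8747 + 489660) = √480913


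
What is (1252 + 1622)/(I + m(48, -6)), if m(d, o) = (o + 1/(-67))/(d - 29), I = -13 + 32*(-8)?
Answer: -609767/57140 ≈ -10.671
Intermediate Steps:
I = -269 (I = -13 - 256 = -269)
m(d, o) = (-1/67 + o)/(-29 + d) (m(d, o) = (o - 1/67)/(-29 + d) = (-1/67 + o)/(-29 + d))
(1252 + 1622)/(I + m(48, -6)) = (1252 + 1622)/(-269 + (-1/67 - 6)/(-29 + 48)) = 2874/(-269 - 403/67/19) = 2874/(-269 + (1/19)*(-403/67)) = 2874/(-269 - 403/1273) = 2874/(-342840/1273) = 2874*(-1273/342840) = -609767/57140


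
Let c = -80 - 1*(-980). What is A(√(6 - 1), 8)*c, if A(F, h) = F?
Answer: 900*√5 ≈ 2012.5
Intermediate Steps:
c = 900 (c = -80 + 980 = 900)
A(√(6 - 1), 8)*c = √(6 - 1)*900 = √5*900 = 900*√5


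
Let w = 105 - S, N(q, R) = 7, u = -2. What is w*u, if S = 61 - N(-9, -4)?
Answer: -102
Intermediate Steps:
S = 54 (S = 61 - 1*7 = 61 - 7 = 54)
w = 51 (w = 105 - 1*54 = 105 - 54 = 51)
w*u = 51*(-2) = -102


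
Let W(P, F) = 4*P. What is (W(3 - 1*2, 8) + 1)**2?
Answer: 25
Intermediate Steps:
(W(3 - 1*2, 8) + 1)**2 = (4*(3 - 1*2) + 1)**2 = (4*(3 - 2) + 1)**2 = (4*1 + 1)**2 = (4 + 1)**2 = 5**2 = 25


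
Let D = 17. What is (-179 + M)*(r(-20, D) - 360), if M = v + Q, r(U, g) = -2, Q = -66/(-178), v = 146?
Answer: 1051248/89 ≈ 11812.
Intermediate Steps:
Q = 33/89 (Q = -66*(-1/178) = 33/89 ≈ 0.37079)
M = 13027/89 (M = 146 + 33/89 = 13027/89 ≈ 146.37)
(-179 + M)*(r(-20, D) - 360) = (-179 + 13027/89)*(-2 - 360) = -2904/89*(-362) = 1051248/89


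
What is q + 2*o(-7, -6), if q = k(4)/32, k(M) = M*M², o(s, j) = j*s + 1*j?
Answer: 74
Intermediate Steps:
o(s, j) = j + j*s (o(s, j) = j*s + j = j + j*s)
k(M) = M³
q = 2 (q = 4³/32 = 64*(1/32) = 2)
q + 2*o(-7, -6) = 2 + 2*(-6*(1 - 7)) = 2 + 2*(-6*(-6)) = 2 + 2*36 = 2 + 72 = 74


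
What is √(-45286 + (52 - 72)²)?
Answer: I*√44886 ≈ 211.86*I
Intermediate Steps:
√(-45286 + (52 - 72)²) = √(-45286 + (-20)²) = √(-45286 + 400) = √(-44886) = I*√44886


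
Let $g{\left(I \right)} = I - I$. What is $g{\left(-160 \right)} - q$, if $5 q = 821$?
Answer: $- \frac{821}{5} \approx -164.2$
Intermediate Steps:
$g{\left(I \right)} = 0$
$q = \frac{821}{5}$ ($q = \frac{1}{5} \cdot 821 = \frac{821}{5} \approx 164.2$)
$g{\left(-160 \right)} - q = 0 - \frac{821}{5} = - \frac{821}{5}$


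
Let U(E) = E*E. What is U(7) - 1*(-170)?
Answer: 219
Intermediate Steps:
U(E) = E**2
U(7) - 1*(-170) = 7**2 - 1*(-170) = 49 + 170 = 219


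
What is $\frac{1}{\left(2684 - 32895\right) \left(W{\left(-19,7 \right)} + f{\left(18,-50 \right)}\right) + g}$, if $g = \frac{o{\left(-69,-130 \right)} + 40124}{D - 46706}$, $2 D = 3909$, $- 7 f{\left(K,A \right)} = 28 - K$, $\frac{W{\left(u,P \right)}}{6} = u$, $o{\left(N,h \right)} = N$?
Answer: $\frac{626521}{2184811346694} \approx 2.8676 \cdot 10^{-7}$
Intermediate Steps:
$W{\left(u,P \right)} = 6 u$
$f{\left(K,A \right)} = -4 + \frac{K}{7}$ ($f{\left(K,A \right)} = - \frac{28 - K}{7} = -4 + \frac{K}{7}$)
$D = \frac{3909}{2}$ ($D = \frac{1}{2} \cdot 3909 = \frac{3909}{2} \approx 1954.5$)
$g = - \frac{80110}{89503}$ ($g = \frac{-69 + 40124}{\frac{3909}{2} - 46706} = \frac{40055}{- \frac{89503}{2}} = 40055 \left(- \frac{2}{89503}\right) = - \frac{80110}{89503} \approx -0.89505$)
$\frac{1}{\left(2684 - 32895\right) \left(W{\left(-19,7 \right)} + f{\left(18,-50 \right)}\right) + g} = \frac{1}{\left(2684 - 32895\right) \left(6 \left(-19\right) + \left(-4 + \frac{1}{7} \cdot 18\right)\right) - \frac{80110}{89503}} = \frac{1}{- 30211 \left(-114 + \left(-4 + \frac{18}{7}\right)\right) - \frac{80110}{89503}} = \frac{1}{- 30211 \left(-114 - \frac{10}{7}\right) - \frac{80110}{89503}} = \frac{1}{\left(-30211\right) \left(- \frac{808}{7}\right) - \frac{80110}{89503}} = \frac{1}{\frac{24410488}{7} - \frac{80110}{89503}} = \frac{1}{\frac{2184811346694}{626521}} = \frac{626521}{2184811346694}$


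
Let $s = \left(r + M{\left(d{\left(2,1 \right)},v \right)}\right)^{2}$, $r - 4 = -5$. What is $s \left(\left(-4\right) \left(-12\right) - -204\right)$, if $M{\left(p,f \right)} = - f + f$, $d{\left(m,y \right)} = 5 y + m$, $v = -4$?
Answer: $252$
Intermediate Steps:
$d{\left(m,y \right)} = m + 5 y$
$r = -1$ ($r = 4 - 5 = -1$)
$M{\left(p,f \right)} = 0$
$s = 1$ ($s = \left(-1 + 0\right)^{2} = \left(-1\right)^{2} = 1$)
$s \left(\left(-4\right) \left(-12\right) - -204\right) = 1 \left(\left(-4\right) \left(-12\right) - -204\right) = 1 \left(48 + 204\right) = 1 \cdot 252 = 252$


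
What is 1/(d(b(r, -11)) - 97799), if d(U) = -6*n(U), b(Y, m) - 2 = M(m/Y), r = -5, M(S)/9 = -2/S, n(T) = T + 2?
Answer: -11/1075513 ≈ -1.0228e-5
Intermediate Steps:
n(T) = 2 + T
M(S) = -18/S (M(S) = 9*(-2/S) = -18/S)
b(Y, m) = 2 - 18*Y/m
d(U) = -12 - 6*U (d(U) = -6*(2 + U) = -12 - 6*U)
1/(d(b(r, -11)) - 97799) = 1/((-12 - 6*(2 - 18*(-5)/(-11))) - 97799) = 1/((-12 - 6*(2 - 18*(-5)*(-1/11))) - 97799) = 1/((-12 - 6*(2 - 90/11)) - 97799) = 1/((-12 - 6*(-68/11)) - 97799) = 1/((-12 + 408/11) - 97799) = 1/(276/11 - 97799) = 1/(-1075513/11) = -11/1075513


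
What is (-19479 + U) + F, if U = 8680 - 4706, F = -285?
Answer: -15790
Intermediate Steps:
U = 3974
(-19479 + U) + F = (-19479 + 3974) - 285 = -15505 - 285 = -15790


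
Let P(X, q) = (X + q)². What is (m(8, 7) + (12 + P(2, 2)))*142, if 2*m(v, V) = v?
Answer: 4544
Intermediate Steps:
m(v, V) = v/2
(m(8, 7) + (12 + P(2, 2)))*142 = ((½)*8 + (12 + (2 + 2)²))*142 = (4 + (12 + 4²))*142 = (4 + (12 + 16))*142 = (4 + 28)*142 = 32*142 = 4544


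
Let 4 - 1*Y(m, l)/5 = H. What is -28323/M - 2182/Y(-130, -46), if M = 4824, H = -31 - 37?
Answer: -287809/24120 ≈ -11.932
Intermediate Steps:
H = -68
Y(m, l) = 360 (Y(m, l) = 20 - 5*(-68) = 20 + 340 = 360)
-28323/M - 2182/Y(-130, -46) = -28323/4824 - 2182/360 = -28323*1/4824 - 2182*1/360 = -3147/536 - 1091/180 = -287809/24120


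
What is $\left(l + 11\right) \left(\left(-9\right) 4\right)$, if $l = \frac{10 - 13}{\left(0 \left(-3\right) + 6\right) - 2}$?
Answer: $-369$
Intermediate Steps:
$l = - \frac{3}{4}$ ($l = - \frac{3}{\left(0 + 6\right) - 2} = - \frac{3}{6 - 2} = - \frac{3}{4} \approx -0.75$)
$\left(l + 11\right) \left(\left(-9\right) 4\right) = \left(- \frac{3}{4} + 11\right) \left(\left(-9\right) 4\right) = \frac{41}{4} \left(-36\right) = -369$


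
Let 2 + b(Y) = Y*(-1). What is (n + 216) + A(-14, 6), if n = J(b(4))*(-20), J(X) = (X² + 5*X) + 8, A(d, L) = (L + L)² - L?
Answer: 74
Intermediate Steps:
b(Y) = -2 - Y (b(Y) = -2 + Y*(-1) = -2 - Y)
A(d, L) = -L + 4*L² (A(d, L) = (2*L)² - L = 4*L² - L = -L + 4*L²)
J(X) = 8 + X² + 5*X
n = -280 (n = (8 + (-2 - 1*4)² + 5*(-2 - 1*4))*(-20) = (8 + (-2 - 4)² + 5*(-2 - 4))*(-20) = (8 + (-6)² + 5*(-6))*(-20) = (8 + 36 - 30)*(-20) = 14*(-20) = -280)
(n + 216) + A(-14, 6) = (-280 + 216) + 6*(-1 + 4*6) = -64 + 6*(-1 + 24) = -64 + 6*23 = -64 + 138 = 74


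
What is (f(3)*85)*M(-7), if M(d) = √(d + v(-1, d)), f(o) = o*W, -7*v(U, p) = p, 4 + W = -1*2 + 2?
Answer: -1020*I*√6 ≈ -2498.5*I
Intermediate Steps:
W = -4 (W = -4 + (-1*2 + 2) = -4 + (-2 + 2) = -4 + 0 = -4)
v(U, p) = -p/7
f(o) = -4*o (f(o) = o*(-4) = -4*o)
M(d) = √42*√d/7 (M(d) = √(d - d/7) = √(6*d/7) = √42*√d/7)
(f(3)*85)*M(-7) = (-4*3*85)*(√42*√(-7)/7) = (-12*85)*(√42*(I*√7)/7) = -1020*I*√6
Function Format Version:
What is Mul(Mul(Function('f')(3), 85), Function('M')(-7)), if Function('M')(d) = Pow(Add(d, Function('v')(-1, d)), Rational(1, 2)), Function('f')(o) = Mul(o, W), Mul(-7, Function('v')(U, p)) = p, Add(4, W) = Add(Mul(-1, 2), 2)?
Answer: Mul(-1020, I, Pow(6, Rational(1, 2))) ≈ Mul(-2498.5, I)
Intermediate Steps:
W = -4 (W = Add(-4, Add(Mul(-1, 2), 2)) = Add(-4, Add(-2, 2)) = Add(-4, 0) = -4)
Function('v')(U, p) = Mul(Rational(-1, 7), p)
Function('f')(o) = Mul(-4, o) (Function('f')(o) = Mul(o, -4) = Mul(-4, o))
Function('M')(d) = Mul(Rational(1, 7), Pow(42, Rational(1, 2)), Pow(d, Rational(1, 2))) (Function('M')(d) = Pow(Add(d, Mul(Rational(-1, 7), d)), Rational(1, 2)) = Pow(Mul(Rational(6, 7), d), Rational(1, 2)) = Mul(Rational(1, 7), Pow(42, Rational(1, 2)), Pow(d, Rational(1, 2))))
Mul(Mul(Function('f')(3), 85), Function('M')(-7)) = Mul(Mul(Mul(-4, 3), 85), Mul(Rational(1, 7), Pow(42, Rational(1, 2)), Pow(-7, Rational(1, 2)))) = Mul(Mul(-12, 85), Mul(Rational(1, 7), Pow(42, Rational(1, 2)), Mul(I, Pow(7, Rational(1, 2))))) = Mul(-1020, Mul(I, Pow(6, Rational(1, 2)))) = Mul(-1020, I, Pow(6, Rational(1, 2)))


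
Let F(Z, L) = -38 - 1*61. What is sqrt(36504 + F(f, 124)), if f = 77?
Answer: 3*sqrt(4045) ≈ 190.80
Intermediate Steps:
F(Z, L) = -99 (F(Z, L) = -38 - 61 = -99)
sqrt(36504 + F(f, 124)) = sqrt(36504 - 99) = sqrt(36405) = 3*sqrt(4045)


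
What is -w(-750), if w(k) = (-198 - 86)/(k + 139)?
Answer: -284/611 ≈ -0.46481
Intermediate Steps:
w(k) = -284/(139 + k)
-w(-750) = -(-284)/(139 - 750) = -(-284)/(-611) = -(-284)*(-1)/611 = -1*284/611 = -284/611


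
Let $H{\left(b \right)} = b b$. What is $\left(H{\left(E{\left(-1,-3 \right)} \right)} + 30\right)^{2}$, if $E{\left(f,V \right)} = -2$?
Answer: $1156$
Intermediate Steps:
$H{\left(b \right)} = b^{2}$
$\left(H{\left(E{\left(-1,-3 \right)} \right)} + 30\right)^{2} = \left(\left(-2\right)^{2} + 30\right)^{2} = \left(4 + 30\right)^{2} = 34^{2} = 1156$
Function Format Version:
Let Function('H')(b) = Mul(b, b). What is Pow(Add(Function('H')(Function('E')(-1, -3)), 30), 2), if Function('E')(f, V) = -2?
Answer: 1156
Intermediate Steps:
Function('H')(b) = Pow(b, 2)
Pow(Add(Function('H')(Function('E')(-1, -3)), 30), 2) = Pow(Add(Pow(-2, 2), 30), 2) = Pow(Add(4, 30), 2) = Pow(34, 2) = 1156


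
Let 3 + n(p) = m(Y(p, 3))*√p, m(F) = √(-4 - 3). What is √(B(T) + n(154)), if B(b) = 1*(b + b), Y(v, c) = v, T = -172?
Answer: √(-347 + 7*I*√22) ≈ 0.8803 + 18.649*I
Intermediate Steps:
m(F) = I*√7 (m(F) = √(-7) = I*√7)
n(p) = -3 + I*√7*√p (n(p) = -3 + (I*√7)*√p = -3 + I*√7*√p)
B(b) = 2*b (B(b) = 1*(2*b) = 2*b)
√(B(T) + n(154)) = √(2*(-172) + (-3 + I*√7*√154)) = √(-344 + (-3 + 7*I*√22)) = √(-347 + 7*I*√22)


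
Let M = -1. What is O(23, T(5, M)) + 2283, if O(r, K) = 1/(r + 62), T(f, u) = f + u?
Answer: 194056/85 ≈ 2283.0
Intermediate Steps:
O(r, K) = 1/(62 + r)
O(23, T(5, M)) + 2283 = 1/(62 + 23) + 2283 = 1/85 + 2283 = 194056/85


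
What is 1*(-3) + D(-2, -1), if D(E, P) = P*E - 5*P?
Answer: 4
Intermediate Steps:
D(E, P) = -5*P + E*P (D(E, P) = E*P - 5*P = -5*P + E*P)
1*(-3) + D(-2, -1) = 1*(-3) - (-5 - 2) = -3 - 1*(-7) = -3 + 7 = 4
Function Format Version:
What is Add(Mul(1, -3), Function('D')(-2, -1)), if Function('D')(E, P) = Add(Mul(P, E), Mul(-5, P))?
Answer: 4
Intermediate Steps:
Function('D')(E, P) = Add(Mul(-5, P), Mul(E, P)) (Function('D')(E, P) = Add(Mul(E, P), Mul(-5, P)) = Add(Mul(-5, P), Mul(E, P)))
Add(Mul(1, -3), Function('D')(-2, -1)) = Add(Mul(1, -3), Mul(-1, Add(-5, -2))) = Add(-3, Mul(-1, -7)) = Add(-3, 7) = 4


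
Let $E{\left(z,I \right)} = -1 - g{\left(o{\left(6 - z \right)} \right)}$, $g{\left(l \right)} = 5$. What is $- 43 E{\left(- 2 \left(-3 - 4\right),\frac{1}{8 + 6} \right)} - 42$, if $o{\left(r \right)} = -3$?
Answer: $216$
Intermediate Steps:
$E{\left(z,I \right)} = -6$ ($E{\left(z,I \right)} = -1 - 5 = -6$)
$- 43 E{\left(- 2 \left(-3 - 4\right),\frac{1}{8 + 6} \right)} - 42 = \left(-43\right) \left(-6\right) - 42 = 258 - 42 = 216$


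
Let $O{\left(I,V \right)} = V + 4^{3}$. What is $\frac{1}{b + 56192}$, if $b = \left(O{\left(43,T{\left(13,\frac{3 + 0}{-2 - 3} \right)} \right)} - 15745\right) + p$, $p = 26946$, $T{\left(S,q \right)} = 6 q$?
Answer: $\frac{5}{337267} \approx 1.4825 \cdot 10^{-5}$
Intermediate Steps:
$O{\left(I,V \right)} = 64 + V$ ($O{\left(I,V \right)} = V + 64 = 64 + V$)
$b = \frac{56307}{5}$ ($b = \left(\left(64 + 6 \frac{3 + 0}{-2 - 3}\right) - 15745\right) + 26946 = \left(\left(64 + 6 \frac{3}{-5}\right) - 15745\right) + 26946 = \left(\left(64 + 6 \cdot 3 \left(- \frac{1}{5}\right)\right) - 15745\right) + 26946 = \left(\left(64 + 6 \left(- \frac{3}{5}\right)\right) - 15745\right) + 26946 = \left(\left(64 - \frac{18}{5}\right) - 15745\right) + 26946 = \left(\frac{302}{5} - 15745\right) + 26946 = - \frac{78423}{5} + 26946 = \frac{56307}{5} \approx 11261.0$)
$\frac{1}{b + 56192} = \frac{1}{\frac{56307}{5} + 56192} = \frac{1}{\frac{337267}{5}} = \frac{5}{337267}$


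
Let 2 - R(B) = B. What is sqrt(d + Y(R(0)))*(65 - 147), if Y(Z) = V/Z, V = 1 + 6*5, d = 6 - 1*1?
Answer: -41*sqrt(82) ≈ -371.27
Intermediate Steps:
R(B) = 2 - B
d = 5 (d = 6 - 1 = 5)
V = 31 (V = 1 + 30 = 31)
Y(Z) = 31/Z
sqrt(d + Y(R(0)))*(65 - 147) = sqrt(5 + 31/(2 - 1*0))*(65 - 147) = sqrt(5 + 31/(2 + 0))*(-82) = sqrt(5 + 31/2)*(-82) = sqrt(41/2)*(-82) = (sqrt(82)/2)*(-82) = -41*sqrt(82)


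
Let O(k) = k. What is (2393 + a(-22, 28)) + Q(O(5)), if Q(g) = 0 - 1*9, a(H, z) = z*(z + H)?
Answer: 2552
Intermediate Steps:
a(H, z) = z*(H + z)
Q(g) = -9 (Q(g) = 0 - 9 = -9)
(2393 + a(-22, 28)) + Q(O(5)) = (2393 + 28*(-22 + 28)) - 9 = (2393 + 28*6) - 9 = (2393 + 168) - 9 = 2561 - 9 = 2552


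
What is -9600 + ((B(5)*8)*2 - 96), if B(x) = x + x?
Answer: -9536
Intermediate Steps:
B(x) = 2*x
-9600 + ((B(5)*8)*2 - 96) = -9600 + (((2*5)*8)*2 - 96) = -9600 + ((10*8)*2 - 96) = -9600 + (80*2 - 96) = -9600 + (160 - 96) = -9600 + 64 = -9536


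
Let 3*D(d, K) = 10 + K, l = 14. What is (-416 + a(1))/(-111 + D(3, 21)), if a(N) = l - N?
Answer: 1209/302 ≈ 4.0033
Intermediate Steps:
D(d, K) = 10/3 + K/3 (D(d, K) = (10 + K)/3 = 10/3 + K/3)
a(N) = 14 - N
(-416 + a(1))/(-111 + D(3, 21)) = (-416 + (14 - 1*1))/(-111 + (10/3 + (⅓)*21)) = (-416 + (14 - 1))/(-111 + (10/3 + 7)) = (-416 + 13)/(-111 + 31/3) = -403/(-302/3) = -403*(-3/302) = 1209/302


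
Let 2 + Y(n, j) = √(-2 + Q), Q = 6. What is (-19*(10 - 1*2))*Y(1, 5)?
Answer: 0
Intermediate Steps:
Y(n, j) = 0 (Y(n, j) = -2 + √(-2 + 6) = -2 + √4 = -2 + 2 = 0)
(-19*(10 - 1*2))*Y(1, 5) = -19*(10 - 1*2)*0 = -19*(10 - 2)*0 = -19*8*0 = -152*0 = 0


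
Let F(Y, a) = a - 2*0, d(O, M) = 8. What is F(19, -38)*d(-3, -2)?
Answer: -304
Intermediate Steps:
F(Y, a) = a (F(Y, a) = a + 0 = a)
F(19, -38)*d(-3, -2) = -38*8 = -304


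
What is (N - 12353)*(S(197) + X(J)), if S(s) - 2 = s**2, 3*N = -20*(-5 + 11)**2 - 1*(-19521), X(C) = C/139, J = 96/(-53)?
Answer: -1740112412526/7367 ≈ -2.3620e+8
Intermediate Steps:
J = -96/53 (J = 96*(-1/53) = -96/53 ≈ -1.8113)
X(C) = C/139 (X(C) = C*(1/139) = C/139)
N = 6267 (N = (-20*(-5 + 11)**2 - 1*(-19521))/3 = (-20*6**2 + 19521)/3 = (-20*36 + 19521)/3 = (-720 + 19521)/3 = (1/3)*18801 = 6267)
S(s) = 2 + s**2
(N - 12353)*(S(197) + X(J)) = (6267 - 12353)*((2 + 197**2) + (1/139)*(-96/53)) = -6086*((2 + 38809) - 96/7367) = -6086*(38811 - 96/7367) = -6086*285920541/7367 = -1740112412526/7367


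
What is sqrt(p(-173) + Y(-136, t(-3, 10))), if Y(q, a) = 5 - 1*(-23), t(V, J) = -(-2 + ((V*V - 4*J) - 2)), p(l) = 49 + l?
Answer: 4*I*sqrt(6) ≈ 9.798*I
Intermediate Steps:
t(V, J) = 4 - V**2 + 4*J (t(V, J) = -(-2 + ((V**2 - 4*J) - 2)) = -(-2 + (-2 + V**2 - 4*J)) = -(-4 + V**2 - 4*J) = 4 - V**2 + 4*J)
Y(q, a) = 28 (Y(q, a) = 5 + 23 = 28)
sqrt(p(-173) + Y(-136, t(-3, 10))) = sqrt((49 - 173) + 28) = sqrt(-124 + 28) = sqrt(-96) = 4*I*sqrt(6)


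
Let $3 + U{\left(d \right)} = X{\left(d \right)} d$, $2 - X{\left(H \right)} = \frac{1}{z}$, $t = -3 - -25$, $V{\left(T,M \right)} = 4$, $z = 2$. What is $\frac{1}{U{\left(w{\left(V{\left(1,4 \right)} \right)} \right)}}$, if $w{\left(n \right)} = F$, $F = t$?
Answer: $\frac{1}{30} \approx 0.033333$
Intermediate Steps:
$t = 22$ ($t = -3 + 25 = 22$)
$X{\left(H \right)} = \frac{3}{2}$ ($X{\left(H \right)} = 2 - \frac{1}{2} = \frac{3}{2}$)
$F = 22$
$w{\left(n \right)} = 22$
$U{\left(d \right)} = -3 + \frac{3 d}{2}$
$\frac{1}{U{\left(w{\left(V{\left(1,4 \right)} \right)} \right)}} = \frac{1}{-3 + \frac{3}{2} \cdot 22} = \frac{1}{-3 + 33} = \frac{1}{30}$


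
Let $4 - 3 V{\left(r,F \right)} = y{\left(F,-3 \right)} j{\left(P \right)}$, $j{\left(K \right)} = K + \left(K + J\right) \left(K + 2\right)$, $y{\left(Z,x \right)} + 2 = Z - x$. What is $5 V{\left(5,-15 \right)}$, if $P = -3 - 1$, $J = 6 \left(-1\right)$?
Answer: $380$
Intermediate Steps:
$J = -6$
$P = -4$
$y{\left(Z,x \right)} = -2 + Z - x$ ($y{\left(Z,x \right)} = -2 + \left(Z - x\right) = -2 + Z - x$)
$j{\left(K \right)} = K + \left(-6 + K\right) \left(2 + K\right)$ ($j{\left(K \right)} = K + \left(K - 6\right) \left(K + 2\right) = K + \left(-6 + K\right) \left(2 + K\right)$)
$V{\left(r,F \right)} = -4 - \frac{16 F}{3}$ ($V{\left(r,F \right)} = \frac{4}{3} - \frac{\left(-2 + F - -3\right) \left(-12 + \left(-4\right)^{2} - -12\right)}{3} = \frac{4}{3} - \frac{\left(-2 + F + 3\right) \left(-12 + 16 + 12\right)}{3} = \frac{4}{3} - \frac{\left(1 + F\right) 16}{3} = \frac{4}{3} - \frac{16 + 16 F}{3} = \frac{4}{3} - \left(\frac{16}{3} + \frac{16 F}{3}\right) = -4 - \frac{16 F}{3}$)
$5 V{\left(5,-15 \right)} = 5 \left(-4 - -80\right) = 5 \left(-4 + 80\right) = 5 \cdot 76 = 380$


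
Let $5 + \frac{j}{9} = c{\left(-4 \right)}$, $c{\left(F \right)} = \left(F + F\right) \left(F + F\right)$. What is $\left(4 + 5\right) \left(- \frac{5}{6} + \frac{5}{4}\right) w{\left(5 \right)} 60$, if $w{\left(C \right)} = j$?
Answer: $119475$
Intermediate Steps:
$c{\left(F \right)} = 4 F^{2}$ ($c{\left(F \right)} = 2 F 2 F = 4 F^{2}$)
$j = 531$ ($j = -45 + 9 \cdot 4 \left(-4\right)^{2} = -45 + 9 \cdot 4 \cdot 16 = -45 + 9 \cdot 64 = -45 + 576 = 531$)
$w{\left(C \right)} = 531$
$\left(4 + 5\right) \left(- \frac{5}{6} + \frac{5}{4}\right) w{\left(5 \right)} 60 = \left(4 + 5\right) \left(- \frac{5}{6} + \frac{5}{4}\right) 531 \cdot 60 = 9 \left(\left(-5\right) \frac{1}{6} + 5 \cdot \frac{1}{4}\right) 531 \cdot 60 = 9 \left(- \frac{5}{6} + \frac{5}{4}\right) 531 \cdot 60 = 9 \cdot \frac{5}{12} \cdot 531 \cdot 60 = \frac{15}{4} \cdot 531 \cdot 60 = \frac{7965}{4} \cdot 60 = 119475$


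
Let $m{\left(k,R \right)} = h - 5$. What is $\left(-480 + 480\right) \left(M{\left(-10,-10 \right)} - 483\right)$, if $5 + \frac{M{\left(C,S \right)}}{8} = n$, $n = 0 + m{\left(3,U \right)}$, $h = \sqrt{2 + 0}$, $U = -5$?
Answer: $0$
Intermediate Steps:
$h = \sqrt{2} \approx 1.4142$
$m{\left(k,R \right)} = -5 + \sqrt{2}$ ($m{\left(k,R \right)} = \sqrt{2} - 5 = -5 + \sqrt{2}$)
$n = -5 + \sqrt{2}$ ($n = 0 - \left(5 - \sqrt{2}\right) = -5 + \sqrt{2} \approx -3.5858$)
$M{\left(C,S \right)} = -80 + 8 \sqrt{2}$ ($M{\left(C,S \right)} = -40 + 8 \left(-5 + \sqrt{2}\right) = -40 - \left(40 - 8 \sqrt{2}\right) = -80 + 8 \sqrt{2}$)
$\left(-480 + 480\right) \left(M{\left(-10,-10 \right)} - 483\right) = \left(-480 + 480\right) \left(\left(-80 + 8 \sqrt{2}\right) - 483\right) = 0 \left(-563 + 8 \sqrt{2}\right) = 0$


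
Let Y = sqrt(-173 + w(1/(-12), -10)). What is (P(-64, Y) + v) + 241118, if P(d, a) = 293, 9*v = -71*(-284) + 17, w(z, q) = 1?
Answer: 730960/3 ≈ 2.4365e+5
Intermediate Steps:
v = 6727/3 (v = (-71*(-284) + 17)/9 = (20164 + 17)/9 = (1/9)*20181 = 6727/3 ≈ 2242.3)
Y = 2*I*sqrt(43) (Y = sqrt(-173 + 1) = sqrt(-172) = 2*I*sqrt(43) ≈ 13.115*I)
(P(-64, Y) + v) + 241118 = (293 + 6727/3) + 241118 = 7606/3 + 241118 = 730960/3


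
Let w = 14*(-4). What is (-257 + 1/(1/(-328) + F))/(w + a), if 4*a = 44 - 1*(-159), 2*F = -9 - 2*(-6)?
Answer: 167812/3437 ≈ 48.825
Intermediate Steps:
F = 3/2 (F = (-9 - 2*(-6))/2 = (-9 + 12)/2 = (1/2)*3 = 3/2 ≈ 1.5000)
a = 203/4 (a = (44 - 1*(-159))/4 = (44 + 159)/4 = (1/4)*203 = 203/4 ≈ 50.750)
w = -56
(-257 + 1/(1/(-328) + F))/(w + a) = (-257 + 1/(1/(-328) + 3/2))/(-56 + 203/4) = (-257 + 1/(-1/328 + 3/2))/(-21/4) = (-257 + 1/(491/328))*(-4/21) = (-257 + 328/491)*(-4/21) = -125859/491*(-4/21) = 167812/3437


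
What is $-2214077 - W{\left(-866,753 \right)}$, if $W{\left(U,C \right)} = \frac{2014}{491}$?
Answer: $- \frac{1087113821}{491} \approx -2.2141 \cdot 10^{6}$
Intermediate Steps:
$W{\left(U,C \right)} = \frac{2014}{491}$ ($W{\left(U,C \right)} = 2014 \cdot \frac{1}{491} = \frac{2014}{491}$)
$-2214077 - W{\left(-866,753 \right)} = -2214077 - \frac{2014}{491} = - \frac{1087113821}{491}$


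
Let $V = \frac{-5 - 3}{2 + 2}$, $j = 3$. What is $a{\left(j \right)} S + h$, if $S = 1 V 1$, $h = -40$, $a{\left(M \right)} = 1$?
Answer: $-42$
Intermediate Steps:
$V = -2$ ($V = - \frac{8}{4} = \left(-8\right) \frac{1}{4} = -2$)
$S = -2$ ($S = 1 \left(-2\right) 1 = \left(-2\right) 1 = -2$)
$a{\left(j \right)} S + h = 1 \left(-2\right) - 40 = -2 - 40 = -42$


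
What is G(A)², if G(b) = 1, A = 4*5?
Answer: 1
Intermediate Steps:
A = 20
G(A)² = 1² = 1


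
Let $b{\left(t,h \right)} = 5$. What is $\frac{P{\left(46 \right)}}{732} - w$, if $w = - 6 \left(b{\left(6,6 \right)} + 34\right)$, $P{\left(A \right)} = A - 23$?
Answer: $\frac{171311}{732} \approx 234.03$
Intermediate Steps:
$P{\left(A \right)} = -23 + A$
$w = -234$ ($w = - 6 \left(5 + 34\right) = \left(-6\right) 39 = -234$)
$\frac{P{\left(46 \right)}}{732} - w = \frac{-23 + 46}{732} - -234 = 23 \cdot \frac{1}{732} + 234 = \frac{23}{732} + 234 = \frac{171311}{732}$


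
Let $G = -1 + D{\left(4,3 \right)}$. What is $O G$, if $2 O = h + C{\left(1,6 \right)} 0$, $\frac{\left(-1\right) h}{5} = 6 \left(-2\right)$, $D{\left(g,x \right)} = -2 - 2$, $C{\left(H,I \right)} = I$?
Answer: $-150$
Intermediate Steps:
$D{\left(g,x \right)} = -4$
$h = 60$ ($h = - 5 \cdot 6 \left(-2\right) = \left(-5\right) \left(-12\right) = 60$)
$G = -5$ ($G = -1 - 4 = -5$)
$O = 30$ ($O = \frac{60 + 6 \cdot 0}{2} = \frac{60 + 0}{2} = \frac{1}{2} \cdot 60 = 30$)
$O G = 30 \left(-5\right) = -150$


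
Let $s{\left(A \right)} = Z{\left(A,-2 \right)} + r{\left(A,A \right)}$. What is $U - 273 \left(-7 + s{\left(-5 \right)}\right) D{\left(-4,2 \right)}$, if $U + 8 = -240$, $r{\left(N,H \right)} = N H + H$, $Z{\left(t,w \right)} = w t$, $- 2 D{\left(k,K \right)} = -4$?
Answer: $-12806$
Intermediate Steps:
$D{\left(k,K \right)} = 2$ ($D{\left(k,K \right)} = \left(- \frac{1}{2}\right) \left(-4\right) = 2$)
$Z{\left(t,w \right)} = t w$
$r{\left(N,H \right)} = H + H N$ ($r{\left(N,H \right)} = H N + H = H + H N$)
$U = -248$ ($U = -8 - 240 = -248$)
$s{\left(A \right)} = - 2 A + A \left(1 + A\right)$ ($s{\left(A \right)} = A \left(-2\right) + A \left(1 + A\right) = - 2 A + A \left(1 + A\right)$)
$U - 273 \left(-7 + s{\left(-5 \right)}\right) D{\left(-4,2 \right)} = -248 - 273 \left(-7 - 5 \left(-1 - 5\right)\right) 2 = -248 - 273 \left(-7 - -30\right) 2 = -248 - 273 \left(-7 + 30\right) 2 = -248 - 273 \cdot 23 \cdot 2 = -248 - 12558 = -12806$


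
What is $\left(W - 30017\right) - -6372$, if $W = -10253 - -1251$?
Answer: $-32647$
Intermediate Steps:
$W = -9002$ ($W = -10253 + 1251 = -9002$)
$\left(W - 30017\right) - -6372 = \left(-9002 - 30017\right) - -6372 = -39019 + 6372 = -32647$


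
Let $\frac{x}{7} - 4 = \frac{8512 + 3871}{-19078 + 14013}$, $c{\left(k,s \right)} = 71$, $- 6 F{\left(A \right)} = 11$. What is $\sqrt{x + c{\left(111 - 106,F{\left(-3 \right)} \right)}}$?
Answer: $\frac{\sqrt{2100729010}}{5065} \approx 9.0491$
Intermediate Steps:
$F{\left(A \right)} = - \frac{11}{6}$ ($F{\left(A \right)} = \left(- \frac{1}{6}\right) 11 = - \frac{11}{6}$)
$x = \frac{55139}{5065}$ ($x = 28 + 7 \frac{8512 + 3871}{-19078 + 14013} = 28 + 7 \frac{12383}{-5065} = 28 + 7 \cdot 12383 \left(- \frac{1}{5065}\right) = 28 + 7 \left(- \frac{12383}{5065}\right) = 28 - \frac{86681}{5065} = \frac{55139}{5065} \approx 10.886$)
$\sqrt{x + c{\left(111 - 106,F{\left(-3 \right)} \right)}} = \sqrt{\frac{55139}{5065} + 71} = \sqrt{\frac{414754}{5065}} = \frac{\sqrt{2100729010}}{5065}$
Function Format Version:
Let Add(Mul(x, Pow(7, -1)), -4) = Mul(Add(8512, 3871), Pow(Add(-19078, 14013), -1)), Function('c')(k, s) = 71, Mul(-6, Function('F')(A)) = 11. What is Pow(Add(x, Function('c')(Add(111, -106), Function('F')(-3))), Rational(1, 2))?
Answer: Mul(Rational(1, 5065), Pow(2100729010, Rational(1, 2))) ≈ 9.0491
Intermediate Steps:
Function('F')(A) = Rational(-11, 6) (Function('F')(A) = Mul(Rational(-1, 6), 11) = Rational(-11, 6))
x = Rational(55139, 5065) (x = Add(28, Mul(7, Mul(Add(8512, 3871), Pow(Add(-19078, 14013), -1)))) = Add(28, Mul(7, Mul(12383, Pow(-5065, -1)))) = Add(28, Mul(7, Mul(12383, Rational(-1, 5065)))) = Add(28, Mul(7, Rational(-12383, 5065))) = Add(28, Rational(-86681, 5065)) = Rational(55139, 5065) ≈ 10.886)
Pow(Add(x, Function('c')(Add(111, -106), Function('F')(-3))), Rational(1, 2)) = Pow(Add(Rational(55139, 5065), 71), Rational(1, 2)) = Pow(Rational(414754, 5065), Rational(1, 2)) = Mul(Rational(1, 5065), Pow(2100729010, Rational(1, 2)))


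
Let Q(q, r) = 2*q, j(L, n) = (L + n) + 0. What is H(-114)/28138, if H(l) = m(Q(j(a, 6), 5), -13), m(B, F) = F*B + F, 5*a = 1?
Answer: -871/140690 ≈ -0.0061909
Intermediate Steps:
a = ⅕ (a = (⅕)*1 = ⅕ ≈ 0.20000)
j(L, n) = L + n
m(B, F) = F + B*F (m(B, F) = B*F + F = F + B*F)
H(l) = -871/5 (H(l) = -13*(1 + 2*(⅕ + 6)) = -13*(1 + 2*(31/5)) = -13*(1 + 62/5) = -13*67/5 = -871/5)
H(-114)/28138 = -871/5/28138 = -871/5*1/28138 = -871/140690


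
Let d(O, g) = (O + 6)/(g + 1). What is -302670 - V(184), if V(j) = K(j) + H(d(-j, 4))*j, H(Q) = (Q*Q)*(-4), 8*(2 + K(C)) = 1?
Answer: 126021767/200 ≈ 6.3011e+5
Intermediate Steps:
K(C) = -15/8 (K(C) = -2 + (1/8)*1 = -2 + 1/8 = -15/8)
d(O, g) = (6 + O)/(1 + g)
H(Q) = -4*Q**2 (H(Q) = Q**2*(-4) = -4*Q**2)
V(j) = -15/8 - 4*j*(6/5 - j/5)**2 (V(j) = -15/8 + (-4*(6 - j)**2/(1 + 4)**2)*j = -15/8 + (-4*(6 - j)**2/25)*j = -15/8 + (-4*(6/5 - j/5)**2)*j = -15/8 - 4*j*(6/5 - j/5)**2)
-302670 - V(184) = -302670 - (-15/8 - 4/25*184*(-6 + 184)**2) = -302670 - (-15/8 - 4/25*184*178**2) = -302670 - (-15/8 - 4/25*184*31684) = -302670 - (-15/8 - 23319424/25) = -302670 - 1*(-186555767/200) = -302670 + 186555767/200 = 126021767/200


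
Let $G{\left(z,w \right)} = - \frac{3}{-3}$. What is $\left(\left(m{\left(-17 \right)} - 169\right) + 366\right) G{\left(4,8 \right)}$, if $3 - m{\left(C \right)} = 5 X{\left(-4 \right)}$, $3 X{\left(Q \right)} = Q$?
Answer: $\frac{620}{3} \approx 206.67$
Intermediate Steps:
$X{\left(Q \right)} = \frac{Q}{3}$
$G{\left(z,w \right)} = 1$ ($G{\left(z,w \right)} = \left(-3\right) \left(- \frac{1}{3}\right) = 1$)
$m{\left(C \right)} = \frac{29}{3}$ ($m{\left(C \right)} = 3 - 5 \cdot \frac{1}{3} \left(-4\right) = 3 - 5 \left(- \frac{4}{3}\right) = 3 - - \frac{20}{3} = 3 + \frac{20}{3} = \frac{29}{3}$)
$\left(\left(m{\left(-17 \right)} - 169\right) + 366\right) G{\left(4,8 \right)} = \left(\left(\frac{29}{3} - 169\right) + 366\right) 1 = \left(- \frac{478}{3} + 366\right) 1 = \frac{620}{3} \cdot 1 = \frac{620}{3}$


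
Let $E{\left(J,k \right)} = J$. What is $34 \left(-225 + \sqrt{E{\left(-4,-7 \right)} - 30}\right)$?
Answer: $-7650 + 34 i \sqrt{34} \approx -7650.0 + 198.25 i$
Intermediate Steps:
$34 \left(-225 + \sqrt{E{\left(-4,-7 \right)} - 30}\right) = 34 \left(-225 + \sqrt{-4 - 30}\right) = 34 \left(-225 + \sqrt{-34}\right) = 34 \left(-225 + i \sqrt{34}\right) = -7650 + 34 i \sqrt{34}$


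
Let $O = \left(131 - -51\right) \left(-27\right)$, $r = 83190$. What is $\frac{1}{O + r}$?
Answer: $\frac{1}{78276} \approx 1.2775 \cdot 10^{-5}$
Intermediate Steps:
$O = -4914$ ($O = \left(131 + 51\right) \left(-27\right) = 182 \left(-27\right) = -4914$)
$\frac{1}{O + r} = \frac{1}{-4914 + 83190} = \frac{1}{78276}$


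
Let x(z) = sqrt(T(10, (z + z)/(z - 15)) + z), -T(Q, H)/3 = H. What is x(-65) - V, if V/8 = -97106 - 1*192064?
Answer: 2313360 + I*sqrt(1118)/4 ≈ 2.3134e+6 + 8.3591*I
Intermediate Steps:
T(Q, H) = -3*H
V = -2313360 (V = 8*(-97106 - 1*192064) = 8*(-97106 - 192064) = 8*(-289170) = -2313360)
x(z) = sqrt(z - 6*z/(-15 + z)) (x(z) = sqrt(-3*(z + z)/(z - 15) + z) = sqrt(-3*2*z/(-15 + z) + z) = sqrt(-6*z/(-15 + z) + z) = sqrt(z - 6*z/(-15 + z)))
x(-65) - V = sqrt(-65*(-21 - 65)/(-15 - 65)) - 1*(-2313360) = sqrt(-65*(-86)/(-80)) + 2313360 = sqrt(-65*(-1/80)*(-86)) + 2313360 = sqrt(-559/8) + 2313360 = I*sqrt(1118)/4 + 2313360 = 2313360 + I*sqrt(1118)/4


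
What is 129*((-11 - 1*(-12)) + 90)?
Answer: 11739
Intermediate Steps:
129*((-11 - 1*(-12)) + 90) = 129*((-11 + 12) + 90) = 129*(1 + 90) = 129*91 = 11739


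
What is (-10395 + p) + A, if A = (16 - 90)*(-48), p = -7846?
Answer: -14689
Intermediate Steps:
A = 3552 (A = -74*(-48) = 3552)
(-10395 + p) + A = (-10395 - 7846) + 3552 = -18241 + 3552 = -14689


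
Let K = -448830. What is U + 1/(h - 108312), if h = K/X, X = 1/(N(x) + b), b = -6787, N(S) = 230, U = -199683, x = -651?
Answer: -587641109810633/2942869998 ≈ -1.9968e+5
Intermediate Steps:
X = -1/6557 (X = 1/(230 - 6787) = 1/(-6557) = -1/6557 ≈ -0.00015251)
h = 2942978310 (h = -448830/(-1/6557) = -448830*(-6557) = 2942978310)
U + 1/(h - 108312) = -199683 + 1/(2942978310 - 108312) = -199683 + 1/2942869998 = -587641109810633/2942869998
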